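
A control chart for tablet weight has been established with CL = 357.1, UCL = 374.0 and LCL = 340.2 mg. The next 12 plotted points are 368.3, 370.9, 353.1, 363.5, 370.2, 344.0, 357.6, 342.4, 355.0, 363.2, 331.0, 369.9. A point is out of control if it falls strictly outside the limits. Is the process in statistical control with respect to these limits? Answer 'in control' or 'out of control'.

out of control

Compare each point to [340.2, 374.0]: sample 11 = 331.0 < LCL.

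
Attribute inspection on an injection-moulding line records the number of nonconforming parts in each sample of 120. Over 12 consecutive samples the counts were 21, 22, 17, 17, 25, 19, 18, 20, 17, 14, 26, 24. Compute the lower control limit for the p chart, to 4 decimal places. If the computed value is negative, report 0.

p̄ = Σdᵢ / (k·n) = 240 / (12 × 120) = 0.16667
LCL = p̄ − 3·√(p̄(1−p̄)/n) = 0.16667 − 3 × 0.03402 = 0.06460

0.0646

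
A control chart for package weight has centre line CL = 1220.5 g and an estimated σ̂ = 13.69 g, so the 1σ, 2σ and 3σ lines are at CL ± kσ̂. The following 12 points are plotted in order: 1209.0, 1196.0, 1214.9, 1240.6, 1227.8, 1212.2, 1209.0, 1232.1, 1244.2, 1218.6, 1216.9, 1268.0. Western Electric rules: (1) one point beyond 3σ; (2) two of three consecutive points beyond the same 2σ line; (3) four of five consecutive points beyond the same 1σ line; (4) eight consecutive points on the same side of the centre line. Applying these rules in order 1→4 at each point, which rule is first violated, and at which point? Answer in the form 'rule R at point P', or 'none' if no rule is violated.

rule 1 at point 12

Zone of each point (C = within 1σ̂, B = 1σ̂–2σ̂, A = 2σ̂–3σ̂, * = beyond 3σ̂; sign = side of CL): 1:-C, 2:-B, 3:-C, 4:+B, 5:+C, 6:-C, 7:-C, 8:+C, 9:+B, 10:-C, 11:-C, 12:+*
Rule 1 (one point beyond the 3σ limits) is satisfied at point 12.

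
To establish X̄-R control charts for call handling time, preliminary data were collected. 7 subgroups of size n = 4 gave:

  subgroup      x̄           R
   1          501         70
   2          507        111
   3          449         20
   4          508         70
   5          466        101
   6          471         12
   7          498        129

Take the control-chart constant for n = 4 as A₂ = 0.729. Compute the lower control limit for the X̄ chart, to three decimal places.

432.289

X̄̄ = (501 + 507 + 449 + 508 + 466 + 471 + 498) / 7 = 3400.0000 / 7 = 485.7143
R̄ = (70 + 111 + 20 + 70 + 101 + 12 + 129) / 7 = 513.0000 / 7 = 73.2857
LCL = X̄̄ − A₂·R̄ = 485.7143 − 0.729 × 73.2857 = 432.2890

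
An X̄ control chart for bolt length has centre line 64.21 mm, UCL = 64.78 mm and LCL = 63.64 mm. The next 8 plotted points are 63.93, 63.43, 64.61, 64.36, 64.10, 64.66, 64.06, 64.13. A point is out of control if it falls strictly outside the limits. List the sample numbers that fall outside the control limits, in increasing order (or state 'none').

2

Compare each point to [63.64, 64.78]: sample 2 = 63.43 < LCL.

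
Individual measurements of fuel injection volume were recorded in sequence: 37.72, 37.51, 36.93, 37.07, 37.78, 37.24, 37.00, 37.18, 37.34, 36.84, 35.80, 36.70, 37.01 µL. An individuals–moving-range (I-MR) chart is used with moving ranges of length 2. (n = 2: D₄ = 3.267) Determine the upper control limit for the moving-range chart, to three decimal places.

Moving ranges: 0.21, 0.58, 0.14, 0.71, 0.54, 0.24, 0.18, 0.16, 0.50, 1.04, 0.90, 0.31; M̄R̄ = 5.5100 / 12 = 0.4592
UCL_MR = D₄·M̄R̄ = 3.267 × 0.4592 = 1.5001

1.500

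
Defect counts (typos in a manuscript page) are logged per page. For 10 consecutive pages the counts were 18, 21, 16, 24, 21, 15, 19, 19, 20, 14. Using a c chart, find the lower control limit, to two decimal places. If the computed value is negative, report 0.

5.73

c̄ = (18 + 21 + 16 + 24 + 21 + 15 + 19 + 19 + 20 + 14) / 10 = 187 / 10 = 18.7000
LCL = c̄ − 3√c̄ = 18.7000 − 3 × 4.3243 = 5.7270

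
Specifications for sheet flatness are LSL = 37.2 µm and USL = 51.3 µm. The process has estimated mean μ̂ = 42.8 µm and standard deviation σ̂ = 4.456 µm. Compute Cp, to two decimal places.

Cp = (USL − LSL) / (6σ̂) = (51.3 − 37.2) / (6 × 4.456) = 14.1000 / 26.7360 = 0.5274

0.53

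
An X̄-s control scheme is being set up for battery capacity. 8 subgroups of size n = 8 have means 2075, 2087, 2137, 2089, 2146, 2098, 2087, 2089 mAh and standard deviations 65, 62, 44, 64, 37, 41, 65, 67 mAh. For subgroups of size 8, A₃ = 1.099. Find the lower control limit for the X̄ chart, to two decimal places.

2039.87

X̄̄ = (2075 + 2087 + 2137 + 2089 + 2146 + 2098 + 2087 + 2089) / 8 = 2101.0000
s̄ = (65 + 62 + 44 + 64 + 37 + 41 + 65 + 67) / 8 = 55.6250
LCL = X̄̄ − A₃·s̄ = 2101.0000 − 1.099 × 55.6250 = 2039.8681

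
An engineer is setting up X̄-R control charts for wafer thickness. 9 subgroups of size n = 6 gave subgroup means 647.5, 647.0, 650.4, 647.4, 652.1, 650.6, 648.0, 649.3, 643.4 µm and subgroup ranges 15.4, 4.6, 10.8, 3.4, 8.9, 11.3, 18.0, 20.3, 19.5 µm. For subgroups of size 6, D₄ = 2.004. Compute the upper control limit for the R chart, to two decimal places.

R̄ = (15.4 + 4.6 + 10.8 + 3.4 + 8.9 + 11.3 + 18.0 + 20.3 + 19.5) / 9 = 112.2000 / 9 = 12.4667
UCL_R = D₄·R̄ = 2.004 × 12.4667 = 24.9832

24.98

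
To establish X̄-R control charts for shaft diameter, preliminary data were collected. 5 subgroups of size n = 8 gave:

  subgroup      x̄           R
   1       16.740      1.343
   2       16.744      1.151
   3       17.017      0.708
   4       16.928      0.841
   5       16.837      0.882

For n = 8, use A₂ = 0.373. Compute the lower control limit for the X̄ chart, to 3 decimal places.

X̄̄ = (16.740 + 16.744 + 17.017 + 16.928 + 16.837) / 5 = 84.2660 / 5 = 16.8532
R̄ = (1.343 + 1.151 + 0.708 + 0.841 + 0.882) / 5 = 4.9250 / 5 = 0.9850
LCL = X̄̄ − A₂·R̄ = 16.8532 − 0.373 × 0.9850 = 16.4858

16.486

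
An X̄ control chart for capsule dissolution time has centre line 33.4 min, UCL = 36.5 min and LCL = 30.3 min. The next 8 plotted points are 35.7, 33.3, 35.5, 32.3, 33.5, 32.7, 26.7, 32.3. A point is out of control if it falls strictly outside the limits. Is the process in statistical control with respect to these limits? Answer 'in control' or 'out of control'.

Compare each point to [30.3, 36.5]: sample 7 = 26.7 < LCL.

out of control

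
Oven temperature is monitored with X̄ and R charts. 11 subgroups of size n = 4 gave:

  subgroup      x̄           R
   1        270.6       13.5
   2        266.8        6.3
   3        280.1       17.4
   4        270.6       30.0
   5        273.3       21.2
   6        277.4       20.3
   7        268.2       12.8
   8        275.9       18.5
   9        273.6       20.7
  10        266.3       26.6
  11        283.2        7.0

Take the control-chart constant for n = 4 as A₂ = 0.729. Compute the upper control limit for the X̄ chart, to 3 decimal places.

286.150

X̄̄ = (270.6 + 266.8 + 280.1 + 270.6 + 273.3 + 277.4 + 268.2 + 275.9 + 273.6 + 266.3 + 283.2) / 11 = 3006.0000 / 11 = 273.2727
R̄ = (13.5 + 6.3 + 17.4 + 30.0 + 21.2 + 20.3 + 12.8 + 18.5 + 20.7 + 26.6 + 7.0) / 11 = 194.3000 / 11 = 17.6636
UCL = X̄̄ + A₂·R̄ = 273.2727 + 0.729 × 17.6636 = 286.1495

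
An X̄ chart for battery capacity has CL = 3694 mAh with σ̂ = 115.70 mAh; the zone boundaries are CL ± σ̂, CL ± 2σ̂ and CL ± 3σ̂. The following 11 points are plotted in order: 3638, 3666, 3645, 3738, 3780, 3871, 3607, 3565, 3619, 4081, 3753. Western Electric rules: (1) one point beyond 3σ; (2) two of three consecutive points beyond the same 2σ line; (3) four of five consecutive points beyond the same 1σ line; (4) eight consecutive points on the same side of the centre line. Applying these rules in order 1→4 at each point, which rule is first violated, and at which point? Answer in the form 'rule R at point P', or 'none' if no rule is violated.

rule 1 at point 10

Zone of each point (C = within 1σ̂, B = 1σ̂–2σ̂, A = 2σ̂–3σ̂, * = beyond 3σ̂; sign = side of CL): 1:-C, 2:-C, 3:-C, 4:+C, 5:+C, 6:+B, 7:-C, 8:-B, 9:-C, 10:+*, 11:+C
Rule 1 (one point beyond the 3σ limits) is satisfied at point 10.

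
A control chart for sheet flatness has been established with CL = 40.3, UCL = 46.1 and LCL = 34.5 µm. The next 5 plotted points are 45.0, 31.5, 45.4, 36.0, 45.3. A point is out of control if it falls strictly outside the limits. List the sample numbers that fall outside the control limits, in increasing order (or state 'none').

Compare each point to [34.5, 46.1]: sample 2 = 31.5 < LCL.

2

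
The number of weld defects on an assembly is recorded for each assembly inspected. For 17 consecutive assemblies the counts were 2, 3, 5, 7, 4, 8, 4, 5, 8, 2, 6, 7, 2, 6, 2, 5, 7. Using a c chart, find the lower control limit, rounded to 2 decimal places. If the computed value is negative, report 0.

c̄ = (2 + 3 + 5 + 7 + 4 + 8 + 4 + 5 + 8 + 2 + 6 + 7 + 2 + 6 + 2 + 5 + 7) / 17 = 83 / 17 = 4.8824
LCL = c̄ − 3√c̄ = 4.8824 − 3 × 2.2096 = -1.7465 → 0 (cannot be negative)

0.00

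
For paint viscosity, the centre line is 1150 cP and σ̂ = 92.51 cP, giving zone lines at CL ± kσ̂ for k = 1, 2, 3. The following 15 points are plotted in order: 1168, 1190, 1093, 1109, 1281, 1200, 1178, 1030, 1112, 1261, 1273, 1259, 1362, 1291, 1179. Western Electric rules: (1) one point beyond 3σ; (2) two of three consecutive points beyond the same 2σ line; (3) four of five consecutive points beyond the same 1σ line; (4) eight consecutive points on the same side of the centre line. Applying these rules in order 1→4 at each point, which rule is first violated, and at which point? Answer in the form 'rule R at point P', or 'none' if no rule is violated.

rule 3 at point 13

Zone of each point (C = within 1σ̂, B = 1σ̂–2σ̂, A = 2σ̂–3σ̂, * = beyond 3σ̂; sign = side of CL): 1:+C, 2:+C, 3:-C, 4:-C, 5:+B, 6:+C, 7:+C, 8:-B, 9:-C, 10:+B, 11:+B, 12:+B, 13:+A, 14:+B, 15:+C
Rule 3 (four of five consecutive points beyond the same 1σ limit) is satisfied at point 13.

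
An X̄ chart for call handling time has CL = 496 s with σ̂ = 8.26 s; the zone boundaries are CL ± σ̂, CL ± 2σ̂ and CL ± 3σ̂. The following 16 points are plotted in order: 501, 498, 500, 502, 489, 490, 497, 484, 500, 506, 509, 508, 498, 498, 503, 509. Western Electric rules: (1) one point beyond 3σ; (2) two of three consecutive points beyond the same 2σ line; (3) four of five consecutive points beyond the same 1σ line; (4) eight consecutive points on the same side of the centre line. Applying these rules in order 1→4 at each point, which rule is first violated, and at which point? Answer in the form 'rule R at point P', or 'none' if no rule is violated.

rule 4 at point 16

Zone of each point (C = within 1σ̂, B = 1σ̂–2σ̂, A = 2σ̂–3σ̂, * = beyond 3σ̂; sign = side of CL): 1:+C, 2:+C, 3:+C, 4:+C, 5:-C, 6:-C, 7:+C, 8:-B, 9:+C, 10:+B, 11:+B, 12:+B, 13:+C, 14:+C, 15:+C, 16:+B
Rule 4 (eight consecutive points on the same side of the centre line) is satisfied at point 16.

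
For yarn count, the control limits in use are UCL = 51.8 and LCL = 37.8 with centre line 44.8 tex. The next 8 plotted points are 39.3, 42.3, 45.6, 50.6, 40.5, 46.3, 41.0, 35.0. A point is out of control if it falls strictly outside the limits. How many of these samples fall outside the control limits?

Compare each point to [37.8, 51.8]: sample 8 = 35.0 < LCL.

1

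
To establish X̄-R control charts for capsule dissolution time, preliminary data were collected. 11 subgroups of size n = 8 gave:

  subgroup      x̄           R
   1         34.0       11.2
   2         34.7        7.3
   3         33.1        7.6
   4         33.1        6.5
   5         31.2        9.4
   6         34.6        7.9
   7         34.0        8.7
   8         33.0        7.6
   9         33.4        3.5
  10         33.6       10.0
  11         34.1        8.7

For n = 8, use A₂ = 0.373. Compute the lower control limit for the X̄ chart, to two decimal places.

30.53

X̄̄ = (34.0 + 34.7 + 33.1 + 33.1 + 31.2 + 34.6 + 34.0 + 33.0 + 33.4 + 33.6 + 34.1) / 11 = 368.8000 / 11 = 33.5273
R̄ = (11.2 + 7.3 + 7.6 + 6.5 + 9.4 + 7.9 + 8.7 + 7.6 + 3.5 + 10.0 + 8.7) / 11 = 88.4000 / 11 = 8.0364
LCL = X̄̄ − A₂·R̄ = 33.5273 − 0.373 × 8.0364 = 30.5297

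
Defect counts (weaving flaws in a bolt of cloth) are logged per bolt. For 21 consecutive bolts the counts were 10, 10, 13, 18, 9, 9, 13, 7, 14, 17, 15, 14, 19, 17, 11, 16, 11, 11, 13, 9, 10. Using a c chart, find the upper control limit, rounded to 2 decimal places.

c̄ = (10 + 10 + 13 + 18 + 9 + 9 + 13 + 7 + 14 + 17 + 15 + 14 + 19 + 17 + 11 + 16 + 11 + 11 + 13 + 9 + 10) / 21 = 266 / 21 = 12.6667
UCL = c̄ + 3√c̄ = 12.6667 + 3 × √12.6667 = 12.6667 + 3 × 3.5590 = 23.3437

23.34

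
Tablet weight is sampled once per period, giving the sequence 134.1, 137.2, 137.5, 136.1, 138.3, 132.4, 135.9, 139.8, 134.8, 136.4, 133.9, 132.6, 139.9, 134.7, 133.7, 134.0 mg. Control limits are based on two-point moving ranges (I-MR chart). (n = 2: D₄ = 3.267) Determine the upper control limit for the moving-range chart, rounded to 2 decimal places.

Moving ranges: 3.1, 0.3, 1.4, 2.2, 5.9, 3.5, 3.9, 5.0, 1.6, 2.5, 1.3, 7.3, 5.2, 1.0, 0.3; M̄R̄ = 44.5000 / 15 = 2.9667
UCL_MR = D₄·M̄R̄ = 3.267 × 2.9667 = 9.6921

9.69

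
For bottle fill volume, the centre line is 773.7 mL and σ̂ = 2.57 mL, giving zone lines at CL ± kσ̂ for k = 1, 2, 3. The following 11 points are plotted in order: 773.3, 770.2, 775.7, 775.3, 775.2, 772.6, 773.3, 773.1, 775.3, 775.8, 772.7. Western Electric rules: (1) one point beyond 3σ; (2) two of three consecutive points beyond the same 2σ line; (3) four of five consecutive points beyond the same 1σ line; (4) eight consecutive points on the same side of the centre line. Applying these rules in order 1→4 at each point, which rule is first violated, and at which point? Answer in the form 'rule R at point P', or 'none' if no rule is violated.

Zone of each point (C = within 1σ̂, B = 1σ̂–2σ̂, A = 2σ̂–3σ̂, * = beyond 3σ̂; sign = side of CL): 1:-C, 2:-B, 3:+C, 4:+C, 5:+C, 6:-C, 7:-C, 8:-C, 9:+C, 10:+C, 11:-C
No rule fires across all 11 points.

none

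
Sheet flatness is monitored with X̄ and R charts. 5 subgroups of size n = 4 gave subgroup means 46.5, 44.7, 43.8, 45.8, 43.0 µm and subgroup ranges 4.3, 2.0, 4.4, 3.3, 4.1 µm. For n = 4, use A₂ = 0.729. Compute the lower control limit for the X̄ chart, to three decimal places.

X̄̄ = (46.5 + 44.7 + 43.8 + 45.8 + 43.0) / 5 = 223.8000 / 5 = 44.7600
R̄ = (4.3 + 2.0 + 4.4 + 3.3 + 4.1) / 5 = 18.1000 / 5 = 3.6200
LCL = X̄̄ − A₂·R̄ = 44.7600 − 0.729 × 3.6200 = 42.1210

42.121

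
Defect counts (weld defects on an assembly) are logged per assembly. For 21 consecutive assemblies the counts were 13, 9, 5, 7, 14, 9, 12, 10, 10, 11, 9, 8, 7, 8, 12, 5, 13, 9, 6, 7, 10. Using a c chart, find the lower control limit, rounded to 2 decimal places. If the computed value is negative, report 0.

0.12

c̄ = (13 + 9 + 5 + 7 + 14 + 9 + 12 + 10 + 10 + 11 + 9 + 8 + 7 + 8 + 12 + 5 + 13 + 9 + 6 + 7 + 10) / 21 = 194 / 21 = 9.2381
LCL = c̄ − 3√c̄ = 9.2381 − 3 × 3.0394 = 0.1198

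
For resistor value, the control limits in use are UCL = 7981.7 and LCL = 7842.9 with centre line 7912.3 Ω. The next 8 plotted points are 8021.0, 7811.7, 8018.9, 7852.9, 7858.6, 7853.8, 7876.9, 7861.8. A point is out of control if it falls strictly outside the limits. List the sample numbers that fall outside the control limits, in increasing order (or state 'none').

Compare each point to [7842.9, 7981.7]: sample 1 = 8021.0 > UCL; sample 2 = 7811.7 < LCL; sample 3 = 8018.9 > UCL.

1, 2, 3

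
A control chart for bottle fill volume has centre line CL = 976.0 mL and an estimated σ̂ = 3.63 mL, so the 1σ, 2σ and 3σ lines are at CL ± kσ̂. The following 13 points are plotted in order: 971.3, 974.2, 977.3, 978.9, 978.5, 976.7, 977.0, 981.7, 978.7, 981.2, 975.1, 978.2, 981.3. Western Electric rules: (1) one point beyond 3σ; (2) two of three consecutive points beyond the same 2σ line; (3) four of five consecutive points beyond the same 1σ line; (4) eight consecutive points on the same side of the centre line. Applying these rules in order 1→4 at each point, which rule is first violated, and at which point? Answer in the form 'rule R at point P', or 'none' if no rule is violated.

Zone of each point (C = within 1σ̂, B = 1σ̂–2σ̂, A = 2σ̂–3σ̂, * = beyond 3σ̂; sign = side of CL): 1:-B, 2:-C, 3:+C, 4:+C, 5:+C, 6:+C, 7:+C, 8:+B, 9:+C, 10:+B, 11:-C, 12:+C, 13:+B
Rule 4 (eight consecutive points on the same side of the centre line) is satisfied at point 10.

rule 4 at point 10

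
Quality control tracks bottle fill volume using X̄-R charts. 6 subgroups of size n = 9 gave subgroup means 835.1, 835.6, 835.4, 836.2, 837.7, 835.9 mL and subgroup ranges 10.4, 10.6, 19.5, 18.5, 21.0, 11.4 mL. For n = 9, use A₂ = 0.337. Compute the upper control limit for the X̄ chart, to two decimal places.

841.12

X̄̄ = (835.1 + 835.6 + 835.4 + 836.2 + 837.7 + 835.9) / 6 = 5015.9000 / 6 = 835.9833
R̄ = (10.4 + 10.6 + 19.5 + 18.5 + 21.0 + 11.4) / 6 = 91.4000 / 6 = 15.2333
UCL = X̄̄ + A₂·R̄ = 835.9833 + 0.337 × 15.2333 = 841.1170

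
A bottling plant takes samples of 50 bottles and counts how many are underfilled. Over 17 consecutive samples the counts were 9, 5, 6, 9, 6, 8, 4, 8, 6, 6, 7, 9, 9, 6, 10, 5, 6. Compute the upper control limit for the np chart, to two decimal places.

p̄ = Σdᵢ / (k·n) = 119 / (17 × 50) = 0.14000
UCL = np̄ + 3·√(np̄(1−p̄)) = 7.0000 + 3 × √(7.0000×0.86000) = 7.0000 + 3 × 2.4536 = 14.3607

14.36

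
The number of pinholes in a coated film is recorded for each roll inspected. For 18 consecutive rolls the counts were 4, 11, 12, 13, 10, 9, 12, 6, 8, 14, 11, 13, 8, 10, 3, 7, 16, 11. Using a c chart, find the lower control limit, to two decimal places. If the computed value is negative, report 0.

c̄ = (4 + 11 + 12 + 13 + 10 + 9 + 12 + 6 + 8 + 14 + 11 + 13 + 8 + 10 + 3 + 7 + 16 + 11) / 18 = 178 / 18 = 9.8889
LCL = c̄ − 3√c̄ = 9.8889 − 3 × 3.1447 = 0.4549

0.45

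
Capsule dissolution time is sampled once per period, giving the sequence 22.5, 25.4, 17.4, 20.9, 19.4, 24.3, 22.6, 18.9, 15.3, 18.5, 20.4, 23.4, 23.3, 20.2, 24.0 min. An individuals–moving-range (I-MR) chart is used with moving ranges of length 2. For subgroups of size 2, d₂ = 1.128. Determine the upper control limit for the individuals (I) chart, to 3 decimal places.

29.630

X̄ = (22.5 + 25.4 + 17.4 + 20.9 + 19.4 + 24.3 + 22.6 + 18.9 + 15.3 + 18.5 + 20.4 + 23.4 + 23.3 + 20.2 + 24.0) / 15 = 21.1000
Moving ranges: 2.9, 8.0, 3.5, 1.5, 4.9, 1.7, 3.7, 3.6, 3.2, 1.9, 3.0, 0.1, 3.1, 3.8; M̄R̄ = 44.9000 / 14 = 3.2071
UCL = X̄ + 3·M̄R̄/d₂ = 21.1000 + 3 × 3.2071 / 1.128 = 29.6296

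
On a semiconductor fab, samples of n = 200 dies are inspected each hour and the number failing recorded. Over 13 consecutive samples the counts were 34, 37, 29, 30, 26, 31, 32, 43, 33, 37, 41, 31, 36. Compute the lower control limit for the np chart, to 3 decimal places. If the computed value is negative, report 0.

17.938

p̄ = Σdᵢ / (k·n) = 440 / (13 × 200) = 0.16923
LCL = np̄ − 3·√(np̄(1−p̄)) = 33.8462 − 3 × 5.3027 = 17.9381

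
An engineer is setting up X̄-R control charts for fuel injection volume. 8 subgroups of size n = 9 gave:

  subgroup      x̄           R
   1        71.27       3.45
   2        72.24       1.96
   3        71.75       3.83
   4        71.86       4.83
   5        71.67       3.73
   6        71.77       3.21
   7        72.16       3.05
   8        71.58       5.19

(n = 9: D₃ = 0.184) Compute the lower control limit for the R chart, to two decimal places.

0.67

R̄ = (3.45 + 1.96 + 3.83 + 4.83 + 3.73 + 3.21 + 3.05 + 5.19) / 8 = 29.2500 / 8 = 3.6562
LCL_R = D₃·R̄ = 0.184 × 3.6562 = 0.6727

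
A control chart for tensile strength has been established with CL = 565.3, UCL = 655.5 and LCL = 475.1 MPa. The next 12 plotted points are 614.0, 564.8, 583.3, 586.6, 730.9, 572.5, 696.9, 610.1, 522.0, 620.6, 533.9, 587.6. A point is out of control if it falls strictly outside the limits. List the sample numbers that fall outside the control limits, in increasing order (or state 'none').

5, 7

Compare each point to [475.1, 655.5]: sample 5 = 730.9 > UCL; sample 7 = 696.9 > UCL.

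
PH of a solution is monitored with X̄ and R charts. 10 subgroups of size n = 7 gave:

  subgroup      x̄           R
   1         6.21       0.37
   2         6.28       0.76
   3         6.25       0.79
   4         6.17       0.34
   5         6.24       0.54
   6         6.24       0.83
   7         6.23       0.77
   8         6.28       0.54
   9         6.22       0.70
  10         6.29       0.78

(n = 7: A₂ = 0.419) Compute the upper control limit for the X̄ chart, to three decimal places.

6.510

X̄̄ = (6.21 + 6.28 + 6.25 + 6.17 + 6.24 + 6.24 + 6.23 + 6.28 + 6.22 + 6.29) / 10 = 62.4100 / 10 = 6.2410
R̄ = (0.37 + 0.76 + 0.79 + 0.34 + 0.54 + 0.83 + 0.77 + 0.54 + 0.70 + 0.78) / 10 = 6.4200 / 10 = 0.6420
UCL = X̄̄ + A₂·R̄ = 6.2410 + 0.419 × 0.6420 = 6.5100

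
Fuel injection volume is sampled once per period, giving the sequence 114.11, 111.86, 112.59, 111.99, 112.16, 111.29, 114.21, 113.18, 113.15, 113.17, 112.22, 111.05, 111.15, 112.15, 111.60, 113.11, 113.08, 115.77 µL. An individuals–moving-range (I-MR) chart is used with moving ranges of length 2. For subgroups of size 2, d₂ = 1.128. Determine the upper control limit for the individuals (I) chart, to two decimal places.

115.26

X̄ = (114.11 + 111.86 + 112.59 + 111.99 + 112.16 + 111.29 + 114.21 + 113.18 + 113.15 + 113.17 + 112.22 + 111.05 + 111.15 + 112.15 + 111.60 + 113.11 + 113.08 + 115.77) / 18 = 112.6578
Moving ranges: 2.25, 0.73, 0.60, 0.17, 0.87, 2.92, 1.03, 0.03, 0.02, 0.95, 1.17, 0.10, 1.00, 0.55, 1.51, 0.03, 2.69; M̄R̄ = 16.6200 / 17 = 0.9776
UCL = X̄ + 3·M̄R̄/d₂ = 112.6578 + 3 × 0.9776 / 1.128 = 115.2579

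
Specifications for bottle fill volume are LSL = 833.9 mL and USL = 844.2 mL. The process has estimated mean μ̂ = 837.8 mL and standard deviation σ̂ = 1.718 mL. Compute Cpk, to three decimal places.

Cpu = (USL − μ̂) / (3σ̂) = (844.2 − 837.8) / (3 × 1.718) = 1.2418; Cpl = (μ̂ − LSL) / (3σ̂) = (837.8 − 833.9) / (3 × 1.718) = 0.7567; Cpk = min(Cpu, Cpl) = 0.7567

0.757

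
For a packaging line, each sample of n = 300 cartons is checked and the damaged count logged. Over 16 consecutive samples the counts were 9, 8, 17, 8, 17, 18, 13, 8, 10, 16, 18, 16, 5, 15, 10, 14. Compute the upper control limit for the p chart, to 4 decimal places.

0.0769

p̄ = Σdᵢ / (k·n) = 202 / (16 × 300) = 0.04208
UCL = p̄ + 3·√(p̄(1−p̄)/n) = 0.04208 + 3 × √(0.04208×0.95792/300) = 0.04208 + 3 × 0.01159 = 0.07686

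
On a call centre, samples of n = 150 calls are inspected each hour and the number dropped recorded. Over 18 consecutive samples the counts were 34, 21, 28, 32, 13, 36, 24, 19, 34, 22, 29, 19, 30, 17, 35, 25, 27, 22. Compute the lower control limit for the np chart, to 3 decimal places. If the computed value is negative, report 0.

12.048

p̄ = Σdᵢ / (k·n) = 467 / (18 × 150) = 0.17296
LCL = np̄ − 3·√(np̄(1−p̄)) = 25.9444 − 3 × 4.6322 = 12.0479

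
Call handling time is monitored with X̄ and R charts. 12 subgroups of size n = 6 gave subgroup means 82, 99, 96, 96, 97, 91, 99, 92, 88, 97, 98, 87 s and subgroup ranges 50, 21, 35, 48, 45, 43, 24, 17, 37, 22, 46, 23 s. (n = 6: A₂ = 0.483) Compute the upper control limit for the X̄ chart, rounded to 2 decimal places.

110.04

X̄̄ = (82 + 99 + 96 + 96 + 97 + 91 + 99 + 92 + 88 + 97 + 98 + 87) / 12 = 1122.0000 / 12 = 93.5000
R̄ = (50 + 21 + 35 + 48 + 45 + 43 + 24 + 17 + 37 + 22 + 46 + 23) / 12 = 411.0000 / 12 = 34.2500
UCL = X̄̄ + A₂·R̄ = 93.5000 + 0.483 × 34.2500 = 110.0427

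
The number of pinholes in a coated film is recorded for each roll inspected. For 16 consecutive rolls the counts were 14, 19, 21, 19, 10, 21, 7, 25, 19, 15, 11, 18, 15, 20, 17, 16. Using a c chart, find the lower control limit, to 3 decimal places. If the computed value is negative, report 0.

4.432

c̄ = (14 + 19 + 21 + 19 + 10 + 21 + 7 + 25 + 19 + 15 + 11 + 18 + 15 + 20 + 17 + 16) / 16 = 267 / 16 = 16.6875
LCL = c̄ − 3√c̄ = 16.6875 − 3 × 4.0850 = 4.4324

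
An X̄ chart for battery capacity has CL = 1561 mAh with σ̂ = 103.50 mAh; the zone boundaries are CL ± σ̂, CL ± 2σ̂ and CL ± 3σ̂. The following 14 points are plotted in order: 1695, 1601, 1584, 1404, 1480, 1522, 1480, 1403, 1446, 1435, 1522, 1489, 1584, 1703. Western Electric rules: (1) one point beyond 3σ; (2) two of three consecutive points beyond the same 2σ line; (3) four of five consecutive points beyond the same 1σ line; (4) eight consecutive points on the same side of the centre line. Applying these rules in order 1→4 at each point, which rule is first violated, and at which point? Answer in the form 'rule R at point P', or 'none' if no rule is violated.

rule 4 at point 11

Zone of each point (C = within 1σ̂, B = 1σ̂–2σ̂, A = 2σ̂–3σ̂, * = beyond 3σ̂; sign = side of CL): 1:+B, 2:+C, 3:+C, 4:-B, 5:-C, 6:-C, 7:-C, 8:-B, 9:-B, 10:-B, 11:-C, 12:-C, 13:+C, 14:+B
Rule 4 (eight consecutive points on the same side of the centre line) is satisfied at point 11.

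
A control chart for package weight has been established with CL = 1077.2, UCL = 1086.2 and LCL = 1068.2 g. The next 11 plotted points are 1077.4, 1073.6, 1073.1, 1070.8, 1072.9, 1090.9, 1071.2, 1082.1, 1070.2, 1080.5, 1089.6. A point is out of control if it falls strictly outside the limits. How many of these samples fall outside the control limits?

Compare each point to [1068.2, 1086.2]: sample 6 = 1090.9 > UCL; sample 11 = 1089.6 > UCL.

2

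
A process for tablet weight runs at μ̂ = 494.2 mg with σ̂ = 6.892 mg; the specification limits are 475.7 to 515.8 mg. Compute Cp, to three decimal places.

Cp = (USL − LSL) / (6σ̂) = (515.8 − 475.7) / (6 × 6.892) = 40.1000 / 41.3520 = 0.9697

0.970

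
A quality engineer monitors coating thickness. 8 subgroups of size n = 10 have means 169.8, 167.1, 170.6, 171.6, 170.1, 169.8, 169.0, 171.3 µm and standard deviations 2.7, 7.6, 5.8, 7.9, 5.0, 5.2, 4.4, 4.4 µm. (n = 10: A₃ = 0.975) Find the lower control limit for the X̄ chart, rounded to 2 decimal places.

164.67

X̄̄ = (169.8 + 167.1 + 170.6 + 171.6 + 170.1 + 169.8 + 169.0 + 171.3) / 8 = 169.9125
s̄ = (2.7 + 7.6 + 5.8 + 7.9 + 5.0 + 5.2 + 4.4 + 4.4) / 8 = 5.3750
LCL = X̄̄ − A₃·s̄ = 169.9125 − 0.975 × 5.3750 = 164.6719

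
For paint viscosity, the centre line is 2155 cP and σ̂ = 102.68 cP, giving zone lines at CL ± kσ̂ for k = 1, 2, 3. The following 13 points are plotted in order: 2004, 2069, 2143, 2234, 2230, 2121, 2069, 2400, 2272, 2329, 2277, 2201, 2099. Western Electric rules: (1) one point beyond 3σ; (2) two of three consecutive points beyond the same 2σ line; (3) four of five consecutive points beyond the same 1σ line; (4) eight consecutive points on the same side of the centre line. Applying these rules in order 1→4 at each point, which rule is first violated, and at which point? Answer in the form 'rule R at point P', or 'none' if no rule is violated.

rule 3 at point 11

Zone of each point (C = within 1σ̂, B = 1σ̂–2σ̂, A = 2σ̂–3σ̂, * = beyond 3σ̂; sign = side of CL): 1:-B, 2:-C, 3:-C, 4:+C, 5:+C, 6:-C, 7:-C, 8:+A, 9:+B, 10:+B, 11:+B, 12:+C, 13:-C
Rule 3 (four of five consecutive points beyond the same 1σ limit) is satisfied at point 11.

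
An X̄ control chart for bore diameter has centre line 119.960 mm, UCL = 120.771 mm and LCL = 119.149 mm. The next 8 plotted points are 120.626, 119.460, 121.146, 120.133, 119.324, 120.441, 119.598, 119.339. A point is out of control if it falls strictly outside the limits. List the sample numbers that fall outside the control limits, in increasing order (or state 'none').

Compare each point to [119.149, 120.771]: sample 3 = 121.146 > UCL.

3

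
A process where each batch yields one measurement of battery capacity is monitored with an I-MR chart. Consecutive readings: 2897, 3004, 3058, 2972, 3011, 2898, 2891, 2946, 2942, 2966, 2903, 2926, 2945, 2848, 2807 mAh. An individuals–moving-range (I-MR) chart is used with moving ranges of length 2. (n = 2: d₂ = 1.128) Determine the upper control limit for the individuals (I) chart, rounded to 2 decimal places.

3073.32

X̄ = (2897 + 3004 + 3058 + 2972 + 3011 + 2898 + 2891 + 2946 + 2942 + 2966 + 2903 + 2926 + 2945 + 2848 + 2807) / 15 = 2934.2667
Moving ranges: 107, 54, 86, 39, 113, 7, 55, 4, 24, 63, 23, 19, 97, 41; M̄R̄ = 732.0000 / 14 = 52.2857
UCL = X̄ + 3·M̄R̄/d₂ = 2934.2667 + 3 × 52.2857 / 1.128 = 3073.3244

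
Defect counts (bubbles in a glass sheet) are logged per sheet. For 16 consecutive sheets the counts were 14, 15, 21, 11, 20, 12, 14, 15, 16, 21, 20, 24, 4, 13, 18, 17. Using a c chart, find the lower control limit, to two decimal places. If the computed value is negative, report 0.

3.96

c̄ = (14 + 15 + 21 + 11 + 20 + 12 + 14 + 15 + 16 + 21 + 20 + 24 + 4 + 13 + 18 + 17) / 16 = 255 / 16 = 15.9375
LCL = c̄ − 3√c̄ = 15.9375 − 3 × 3.9922 = 3.9610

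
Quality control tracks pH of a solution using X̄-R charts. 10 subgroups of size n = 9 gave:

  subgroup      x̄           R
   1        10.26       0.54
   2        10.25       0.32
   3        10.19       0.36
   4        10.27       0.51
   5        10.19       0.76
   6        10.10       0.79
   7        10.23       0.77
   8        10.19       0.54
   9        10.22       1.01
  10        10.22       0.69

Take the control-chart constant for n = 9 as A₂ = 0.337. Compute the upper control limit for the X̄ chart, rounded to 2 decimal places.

10.42

X̄̄ = (10.26 + 10.25 + 10.19 + 10.27 + 10.19 + 10.10 + 10.23 + 10.19 + 10.22 + 10.22) / 10 = 102.1200 / 10 = 10.2120
R̄ = (0.54 + 0.32 + 0.36 + 0.51 + 0.76 + 0.79 + 0.77 + 0.54 + 1.01 + 0.69) / 10 = 6.2900 / 10 = 0.6290
UCL = X̄̄ + A₂·R̄ = 10.2120 + 0.337 × 0.6290 = 10.4240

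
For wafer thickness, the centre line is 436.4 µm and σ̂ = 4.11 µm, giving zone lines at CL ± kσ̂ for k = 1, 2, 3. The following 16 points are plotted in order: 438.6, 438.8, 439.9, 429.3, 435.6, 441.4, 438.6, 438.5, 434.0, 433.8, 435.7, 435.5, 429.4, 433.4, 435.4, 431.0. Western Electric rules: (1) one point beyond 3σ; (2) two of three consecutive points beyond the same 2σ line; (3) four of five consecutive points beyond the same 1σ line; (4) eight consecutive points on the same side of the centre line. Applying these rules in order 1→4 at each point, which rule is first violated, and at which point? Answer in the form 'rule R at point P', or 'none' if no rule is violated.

Zone of each point (C = within 1σ̂, B = 1σ̂–2σ̂, A = 2σ̂–3σ̂, * = beyond 3σ̂; sign = side of CL): 1:+C, 2:+C, 3:+C, 4:-B, 5:-C, 6:+B, 7:+C, 8:+C, 9:-C, 10:-C, 11:-C, 12:-C, 13:-B, 14:-C, 15:-C, 16:-B
Rule 4 (eight consecutive points on the same side of the centre line) is satisfied at point 16.

rule 4 at point 16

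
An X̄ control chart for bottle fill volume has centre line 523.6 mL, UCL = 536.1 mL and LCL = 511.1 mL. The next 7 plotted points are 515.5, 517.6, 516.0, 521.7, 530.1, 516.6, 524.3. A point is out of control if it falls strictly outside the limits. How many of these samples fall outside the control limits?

All 7 points lie within [511.1, 536.1].

0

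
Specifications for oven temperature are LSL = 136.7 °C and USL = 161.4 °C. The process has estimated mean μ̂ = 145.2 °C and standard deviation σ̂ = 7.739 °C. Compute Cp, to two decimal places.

Cp = (USL − LSL) / (6σ̂) = (161.4 − 136.7) / (6 × 7.739) = 24.7000 / 46.4340 = 0.5319

0.53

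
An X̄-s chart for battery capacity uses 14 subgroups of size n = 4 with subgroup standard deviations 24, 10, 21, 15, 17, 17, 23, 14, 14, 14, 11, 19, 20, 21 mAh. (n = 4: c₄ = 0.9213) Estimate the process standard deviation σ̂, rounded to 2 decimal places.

18.61

s̄ = (24 + 10 + 21 + 15 + 17 + 17 + 23 + 14 + 14 + 14 + 11 + 19 + 20 + 21) / 14 = 17.1429
σ̂ = s̄ / c₄ = 17.1429 / 0.9213 = 18.6072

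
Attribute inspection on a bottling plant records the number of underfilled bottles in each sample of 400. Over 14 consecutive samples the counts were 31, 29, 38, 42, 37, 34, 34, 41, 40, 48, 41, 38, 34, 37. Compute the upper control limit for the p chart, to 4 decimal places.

0.1373

p̄ = Σdᵢ / (k·n) = 524 / (14 × 400) = 0.09357
UCL = p̄ + 3·√(p̄(1−p̄)/n) = 0.09357 + 3 × √(0.09357×0.90643/400) = 0.09357 + 3 × 0.01456 = 0.13726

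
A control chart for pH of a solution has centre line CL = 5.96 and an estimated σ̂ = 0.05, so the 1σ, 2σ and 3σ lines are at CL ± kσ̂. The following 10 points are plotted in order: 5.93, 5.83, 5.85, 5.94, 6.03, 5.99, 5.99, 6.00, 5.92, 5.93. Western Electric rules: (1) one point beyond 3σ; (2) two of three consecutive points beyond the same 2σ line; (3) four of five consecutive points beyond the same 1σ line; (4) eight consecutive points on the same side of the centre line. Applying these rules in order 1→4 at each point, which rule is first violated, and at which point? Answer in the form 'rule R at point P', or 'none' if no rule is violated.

Zone of each point (C = within 1σ̂, B = 1σ̂–2σ̂, A = 2σ̂–3σ̂, * = beyond 3σ̂; sign = side of CL): 1:-C, 2:-A, 3:-A, 4:-C, 5:+B, 6:+C, 7:+C, 8:+C, 9:-C, 10:-C
Rule 2 (two of three consecutive points beyond the same 2σ limit) is satisfied at point 3.

rule 2 at point 3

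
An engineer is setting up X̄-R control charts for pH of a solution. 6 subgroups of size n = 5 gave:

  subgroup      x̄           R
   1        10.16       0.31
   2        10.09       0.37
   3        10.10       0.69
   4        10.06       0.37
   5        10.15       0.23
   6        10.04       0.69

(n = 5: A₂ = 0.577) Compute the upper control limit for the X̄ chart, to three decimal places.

X̄̄ = (10.16 + 10.09 + 10.10 + 10.06 + 10.15 + 10.04) / 6 = 60.6000 / 6 = 10.1000
R̄ = (0.31 + 0.37 + 0.69 + 0.37 + 0.23 + 0.69) / 6 = 2.6600 / 6 = 0.4433
UCL = X̄̄ + A₂·R̄ = 10.1000 + 0.577 × 0.4433 = 10.3558

10.356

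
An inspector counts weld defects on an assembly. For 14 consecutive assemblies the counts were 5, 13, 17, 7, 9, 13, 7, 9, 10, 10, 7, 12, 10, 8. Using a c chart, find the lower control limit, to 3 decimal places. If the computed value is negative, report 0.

c̄ = (5 + 13 + 17 + 7 + 9 + 13 + 7 + 9 + 10 + 10 + 7 + 12 + 10 + 8) / 14 = 137 / 14 = 9.7857
LCL = c̄ − 3√c̄ = 9.7857 − 3 × 3.1282 = 0.4011

0.401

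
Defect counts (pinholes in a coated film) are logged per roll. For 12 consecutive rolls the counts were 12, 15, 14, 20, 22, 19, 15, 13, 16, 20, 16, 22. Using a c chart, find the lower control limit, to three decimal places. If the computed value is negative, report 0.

c̄ = (12 + 15 + 14 + 20 + 22 + 19 + 15 + 13 + 16 + 20 + 16 + 22) / 12 = 204 / 12 = 17.0000
LCL = c̄ − 3√c̄ = 17.0000 − 3 × 4.1231 = 4.6307

4.631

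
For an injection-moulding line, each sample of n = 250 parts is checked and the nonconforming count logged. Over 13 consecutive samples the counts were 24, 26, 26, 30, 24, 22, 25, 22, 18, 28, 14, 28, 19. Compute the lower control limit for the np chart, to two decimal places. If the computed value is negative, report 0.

9.69

p̄ = Σdᵢ / (k·n) = 306 / (13 × 250) = 0.09415
LCL = np̄ − 3·√(np̄(1−p̄)) = 23.5385 − 3 × 4.6176 = 9.6857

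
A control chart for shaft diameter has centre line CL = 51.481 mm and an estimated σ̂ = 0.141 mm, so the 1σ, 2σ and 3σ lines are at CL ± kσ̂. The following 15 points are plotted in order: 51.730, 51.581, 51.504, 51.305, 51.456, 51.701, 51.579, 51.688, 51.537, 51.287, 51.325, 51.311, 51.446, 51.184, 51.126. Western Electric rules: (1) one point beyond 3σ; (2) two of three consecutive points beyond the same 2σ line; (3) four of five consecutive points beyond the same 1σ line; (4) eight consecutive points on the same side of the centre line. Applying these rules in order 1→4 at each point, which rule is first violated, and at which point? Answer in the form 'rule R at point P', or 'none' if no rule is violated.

rule 3 at point 14

Zone of each point (C = within 1σ̂, B = 1σ̂–2σ̂, A = 2σ̂–3σ̂, * = beyond 3σ̂; sign = side of CL): 1:+B, 2:+C, 3:+C, 4:-B, 5:-C, 6:+B, 7:+C, 8:+B, 9:+C, 10:-B, 11:-B, 12:-B, 13:-C, 14:-A, 15:-A
Rule 3 (four of five consecutive points beyond the same 1σ limit) is satisfied at point 14.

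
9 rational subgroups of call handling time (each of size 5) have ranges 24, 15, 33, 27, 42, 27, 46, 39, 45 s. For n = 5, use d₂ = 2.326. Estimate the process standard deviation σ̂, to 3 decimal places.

14.235

R̄ = (24 + 15 + 33 + 27 + 42 + 27 + 46 + 39 + 45) / 9 = 33.1111
σ̂ = R̄ / d₂ = 33.1111 / 2.326 = 14.2352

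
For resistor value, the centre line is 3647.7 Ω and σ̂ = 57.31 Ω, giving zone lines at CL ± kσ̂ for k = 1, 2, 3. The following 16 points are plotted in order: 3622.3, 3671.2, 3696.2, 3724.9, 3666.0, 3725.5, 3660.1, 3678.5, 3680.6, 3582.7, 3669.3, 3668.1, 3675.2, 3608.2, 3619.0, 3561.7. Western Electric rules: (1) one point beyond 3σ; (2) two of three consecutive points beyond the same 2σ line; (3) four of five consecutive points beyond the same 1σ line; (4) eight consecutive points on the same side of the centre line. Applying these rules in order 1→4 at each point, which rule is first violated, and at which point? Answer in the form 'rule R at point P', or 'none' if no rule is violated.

Zone of each point (C = within 1σ̂, B = 1σ̂–2σ̂, A = 2σ̂–3σ̂, * = beyond 3σ̂; sign = side of CL): 1:-C, 2:+C, 3:+C, 4:+B, 5:+C, 6:+B, 7:+C, 8:+C, 9:+C, 10:-B, 11:+C, 12:+C, 13:+C, 14:-C, 15:-C, 16:-B
Rule 4 (eight consecutive points on the same side of the centre line) is satisfied at point 9.

rule 4 at point 9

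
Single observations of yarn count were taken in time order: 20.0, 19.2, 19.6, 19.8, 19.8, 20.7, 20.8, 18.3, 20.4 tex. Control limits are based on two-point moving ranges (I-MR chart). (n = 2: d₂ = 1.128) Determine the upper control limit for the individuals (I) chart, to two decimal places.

X̄ = (20.0 + 19.2 + 19.6 + 19.8 + 19.8 + 20.7 + 20.8 + 18.3 + 20.4) / 9 = 19.8444
Moving ranges: 0.8, 0.4, 0.2, 0.0, 0.9, 0.1, 2.5, 2.1; M̄R̄ = 7.0000 / 8 = 0.8750
UCL = X̄ + 3·M̄R̄/d₂ = 19.8444 + 3 × 0.8750 / 1.128 = 22.1716

22.17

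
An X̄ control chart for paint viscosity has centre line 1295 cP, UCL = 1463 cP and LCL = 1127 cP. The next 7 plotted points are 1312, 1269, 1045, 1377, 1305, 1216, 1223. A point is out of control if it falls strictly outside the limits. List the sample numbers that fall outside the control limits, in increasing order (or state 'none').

Compare each point to [1127, 1463]: sample 3 = 1045 < LCL.

3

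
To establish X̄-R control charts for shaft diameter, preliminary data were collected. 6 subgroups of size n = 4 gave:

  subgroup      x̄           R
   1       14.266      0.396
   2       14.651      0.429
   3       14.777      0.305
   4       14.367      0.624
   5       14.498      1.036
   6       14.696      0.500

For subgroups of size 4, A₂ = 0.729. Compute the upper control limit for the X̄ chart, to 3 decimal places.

14.942

X̄̄ = (14.266 + 14.651 + 14.777 + 14.367 + 14.498 + 14.696) / 6 = 87.2550 / 6 = 14.5425
R̄ = (0.396 + 0.429 + 0.305 + 0.624 + 1.036 + 0.500) / 6 = 3.2900 / 6 = 0.5483
UCL = X̄̄ + A₂·R̄ = 14.5425 + 0.729 × 0.5483 = 14.9422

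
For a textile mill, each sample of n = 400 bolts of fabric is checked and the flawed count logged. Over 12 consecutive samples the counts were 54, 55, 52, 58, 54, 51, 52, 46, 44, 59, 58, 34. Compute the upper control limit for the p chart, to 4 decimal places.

p̄ = Σdᵢ / (k·n) = 617 / (12 × 400) = 0.12854
UCL = p̄ + 3·√(p̄(1−p̄)/n) = 0.12854 + 3 × √(0.12854×0.87146/400) = 0.12854 + 3 × 0.01673 = 0.17875

0.1787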